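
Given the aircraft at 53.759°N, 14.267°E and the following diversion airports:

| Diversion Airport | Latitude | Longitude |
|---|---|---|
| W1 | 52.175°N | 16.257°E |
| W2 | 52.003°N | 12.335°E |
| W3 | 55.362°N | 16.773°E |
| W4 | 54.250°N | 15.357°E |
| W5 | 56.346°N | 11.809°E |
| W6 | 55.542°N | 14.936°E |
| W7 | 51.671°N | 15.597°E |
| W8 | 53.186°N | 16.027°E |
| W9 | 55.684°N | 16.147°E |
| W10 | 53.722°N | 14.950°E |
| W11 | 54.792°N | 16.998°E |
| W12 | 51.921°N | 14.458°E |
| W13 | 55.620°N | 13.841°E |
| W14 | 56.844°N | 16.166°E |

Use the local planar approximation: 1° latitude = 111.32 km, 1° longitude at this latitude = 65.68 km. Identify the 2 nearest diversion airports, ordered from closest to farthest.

Distances from 53.759°N, 14.267°E:
W1: 219.490 km
W2: 233.053 km
W3: 242.764 km
W4: 90.071 km
W5: 330.149 km
W6: 203.289 km
W7: 248.309 km
W8: 132.028 km
W9: 247.321 km
W10: 45.048 km
W11: 213.068 km
W12: 204.990 km
W13: 209.047 km
W14: 365.370 km
Sorted: W10 (45.048 km) < W4 (90.071 km) < W8 (132.028 km) < W6 (203.289 km) < …

W10, W4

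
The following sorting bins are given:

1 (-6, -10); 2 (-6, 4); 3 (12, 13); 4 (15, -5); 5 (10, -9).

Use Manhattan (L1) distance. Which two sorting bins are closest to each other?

4 and 5

Pairwise distances:
1–2: 14
1–3: 41
1–4: 26
1–5: 17
2–3: 27
2–4: 30
2–5: 29
3–4: 21
3–5: 24
4–5: 9
Closest pair: 4–5 at 9.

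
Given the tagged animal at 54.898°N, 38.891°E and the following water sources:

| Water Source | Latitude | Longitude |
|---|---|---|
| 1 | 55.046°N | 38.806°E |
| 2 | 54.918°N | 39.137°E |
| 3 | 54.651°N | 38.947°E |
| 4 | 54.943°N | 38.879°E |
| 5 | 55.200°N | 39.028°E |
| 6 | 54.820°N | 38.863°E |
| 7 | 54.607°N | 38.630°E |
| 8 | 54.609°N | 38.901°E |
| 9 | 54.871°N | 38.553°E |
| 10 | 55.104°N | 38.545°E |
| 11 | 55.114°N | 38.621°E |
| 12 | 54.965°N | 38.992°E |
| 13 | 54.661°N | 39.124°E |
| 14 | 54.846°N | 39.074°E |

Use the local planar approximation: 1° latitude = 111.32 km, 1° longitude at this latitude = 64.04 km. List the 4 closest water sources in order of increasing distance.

4, 6, 12, 14

Distances from 54.898°N, 38.891°E:
1: √((0.148·111.32)² + (-0.085·64.04)²) = √(271.43749 + 29.63060) = 17.351 km
2: √((0.020·111.32)² + (0.246·64.04)²) = √(4.95686 + 248.18347) = 15.910 km
3: √((-0.247·111.32)² + (0.056·64.04)²) = √(756.03222 + 12.86112) = 27.729 km
4: √((0.045·111.32)² + (-0.012·64.04)²) = √(25.09409 + 0.59056) = 5.068 km
5: √((0.302·111.32)² + (0.137·64.04)²) = √(1130.21296 + 76.97395) = 34.745 km
6: √((-0.078·111.32)² + (-0.028·64.04)²) = √(75.39379 + 3.21528) = 8.866 km
7: √((-0.291·111.32)² + (-0.261·64.04)²) = √(1049.37901 + 279.37250) = 36.452 km
8: √((-0.289·111.32)² + (0.010·64.04)²) = √(1035.00413 + 0.41011) = 32.178 km
9: √((-0.027·111.32)² + (-0.338·64.04)²) = √(9.03387 + 468.52854) = 21.853 km
10: √((0.206·111.32)² + (-0.346·64.04)²) = √(525.87295 + 490.96987) = 31.888 km
11: √((0.216·111.32)² + (-0.270·64.04)²) = √(578.16780 + 298.97176) = 29.617 km
12: √((0.067·111.32)² + (0.101·64.04)²) = √(55.62833 + 41.83554) = 9.872 km
13: √((-0.237·111.32)² + (0.233·64.04)²) = √(696.05425 + 222.64579) = 30.310 km
14: √((-0.052·111.32)² + (0.183·64.04)²) = √(33.50835 + 137.34246) = 13.071 km
Sorted: 4 (5.068 km) < 6 (8.866 km) < 12 (9.872 km) < 14 (13.071 km) < 2 (15.910 km) < 1 (17.351 km) < …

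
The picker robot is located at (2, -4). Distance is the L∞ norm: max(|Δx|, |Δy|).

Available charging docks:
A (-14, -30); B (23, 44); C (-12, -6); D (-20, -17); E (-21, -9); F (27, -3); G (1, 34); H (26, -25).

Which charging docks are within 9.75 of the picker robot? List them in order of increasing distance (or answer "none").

none

Distances from (2, -4):
A: max(|-16|, |-26|) = 26
B: max(|21|, |48|) = 48
C: max(|-14|, |-2|) = 14
D: max(|-22|, |-13|) = 22
E: max(|-23|, |-5|) = 23
F: max(|25|, |1|) = 25
G: max(|-1|, |38|) = 38
H: max(|24|, |-21|) = 24
Threshold 9.75: none within range.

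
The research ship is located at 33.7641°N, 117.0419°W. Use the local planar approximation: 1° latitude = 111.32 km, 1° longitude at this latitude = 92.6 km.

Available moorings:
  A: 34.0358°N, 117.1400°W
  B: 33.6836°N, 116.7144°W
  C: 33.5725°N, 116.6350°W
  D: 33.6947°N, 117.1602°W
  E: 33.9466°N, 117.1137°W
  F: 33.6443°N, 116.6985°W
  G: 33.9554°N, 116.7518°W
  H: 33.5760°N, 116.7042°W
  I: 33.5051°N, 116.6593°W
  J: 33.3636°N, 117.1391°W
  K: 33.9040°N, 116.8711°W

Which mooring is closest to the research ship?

Distances from 33.7641°N, 117.0419°W:
A: √((0.2717·111.32)² + (-0.0981·92.6)²) = √(914.798981 + 82.520146) = 31.5804 km
B: √((-0.0805·111.32)² + (0.3275·92.6)²) = √(80.304181 + 919.696602) = 31.6228 km
C: √((-0.1916·111.32)² + (0.4069·92.6)²) = √(454.922487 + 1419.702520) = 43.2969 km
D: √((-0.0694·111.32)² + (-0.1183·92.6)²) = √(59.685019 + 120.002823) = 13.4048 km
E: √((0.1825·111.32)² + (-0.0718·92.6)²) = √(412.735793 + 44.204946) = 21.3762 km
F: √((-0.1198·111.32)² + (0.3434·92.6)²) = √(177.852523 + 1011.166225) = 34.4822 km
G: √((0.1913·111.32)² + (0.2901·92.6)²) = √(453.499002 + 721.634738) = 34.2802 km
H: √((-0.1881·111.32)² + (0.3377·92.6)²) = √(438.453949 + 977.876692) = 37.6342 km
I: √((-0.2590·111.32)² + (0.3826·92.6)²) = √(831.277304 + 1255.197035) = 45.6779 km
J: √((-0.4005·111.32)² + (-0.0972·92.6)²) = √(1987.702739 + 81.012961) = 45.4831 km
K: √((0.1399·111.32)² + (0.1708·92.6)²) = √(242.539135 + 250.148387) = 22.1966 km
Minimum: D at 13.4048 km.

D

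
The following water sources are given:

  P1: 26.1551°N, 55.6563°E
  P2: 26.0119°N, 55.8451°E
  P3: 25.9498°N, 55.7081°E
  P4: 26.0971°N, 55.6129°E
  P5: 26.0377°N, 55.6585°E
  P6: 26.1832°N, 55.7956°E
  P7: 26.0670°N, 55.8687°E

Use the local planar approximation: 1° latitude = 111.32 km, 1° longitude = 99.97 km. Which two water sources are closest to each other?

Pairwise distances:
P2–P7: 6.5718 km
P1–P4: 7.7789 km
P4–P5: 8.0315 km
P3–P5: 10.9697 km
P1–P5: 13.0708 km
P1–P6: 14.2728 km
P6–P7: 14.8569 km
P2–P3: 15.3417 km
P2–P5: 18.8742 km
P3–P4: 18.9592 km
P2–P6: 19.7007 km
P4–P6: 20.6266 km
P3–P7: 20.6878 km
P5–P6: 21.2178 km
P5–P7: 21.2653 km
P1–P7: 23.3891 km
P1–P3: 23.4333 km
P1–P2: 24.7054 km
P2–P4: 25.0759 km
P4–P7: 25.7909 km
P3–P6: 27.4151 km
Closest pair: P2–P7 at 6.5718 km.

P2 and P7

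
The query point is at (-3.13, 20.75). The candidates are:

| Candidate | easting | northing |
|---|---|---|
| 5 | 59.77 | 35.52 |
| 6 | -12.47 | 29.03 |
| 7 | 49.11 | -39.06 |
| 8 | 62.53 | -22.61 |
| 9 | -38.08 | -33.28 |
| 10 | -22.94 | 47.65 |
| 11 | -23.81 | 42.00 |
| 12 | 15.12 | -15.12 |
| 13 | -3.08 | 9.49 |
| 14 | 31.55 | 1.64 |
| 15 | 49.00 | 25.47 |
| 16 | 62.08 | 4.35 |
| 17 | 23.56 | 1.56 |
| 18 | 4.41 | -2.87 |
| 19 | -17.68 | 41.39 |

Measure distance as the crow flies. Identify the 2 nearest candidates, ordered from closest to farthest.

13, 6

Distances from (-3.13, 20.75):
5: √((62.90)² + (14.77)²) = √(3956.4100 + 218.1529) = 64.61
6: √((-9.34)² + (8.28)²) = √(87.2356 + 68.5584) = 12.48
7: √((52.24)² + (-59.81)²) = √(2729.0176 + 3577.2361) = 79.41
8: √((65.66)² + (-43.36)²) = √(4311.2356 + 1880.0896) = 78.68
9: √((-34.95)² + (-54.03)²) = √(1221.5025 + 2919.2409) = 64.35
10: √((-19.81)² + (26.90)²) = √(392.4361 + 723.6100) = 33.41
11: √((-20.68)² + (21.25)²) = √(427.6624 + 451.5625) = 29.65
12: √((18.25)² + (-35.87)²) = √(333.0625 + 1286.6569) = 40.25
13: √((0.05)² + (-11.26)²) = √(0.0025 + 126.7876) = 11.26
14: √((34.68)² + (-19.11)²) = √(1202.7024 + 365.1921) = 39.60
15: √((52.13)² + (4.72)²) = √(2717.5369 + 22.2784) = 52.34
16: √((65.21)² + (-16.40)²) = √(4252.3441 + 268.9600) = 67.24
17: √((26.69)² + (-19.19)²) = √(712.3561 + 368.2561) = 32.87
18: √((7.54)² + (-23.62)²) = √(56.8516 + 557.9044) = 24.79
19: √((-14.55)² + (20.64)²) = √(211.7025 + 426.0096) = 25.25
Sorted: 13 (11.26) < 6 (12.48) < 18 (24.79) < 19 (25.25) < …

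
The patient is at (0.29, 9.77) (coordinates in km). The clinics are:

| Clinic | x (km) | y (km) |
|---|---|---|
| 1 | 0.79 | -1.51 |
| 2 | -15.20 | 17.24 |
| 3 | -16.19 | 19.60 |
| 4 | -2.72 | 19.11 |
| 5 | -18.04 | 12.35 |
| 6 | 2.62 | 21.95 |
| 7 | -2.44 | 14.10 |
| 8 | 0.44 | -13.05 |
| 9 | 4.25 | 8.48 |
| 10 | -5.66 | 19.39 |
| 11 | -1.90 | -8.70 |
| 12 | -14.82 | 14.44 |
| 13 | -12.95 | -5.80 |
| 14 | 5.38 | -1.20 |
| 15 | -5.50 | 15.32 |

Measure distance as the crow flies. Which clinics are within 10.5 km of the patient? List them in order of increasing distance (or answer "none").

9, 7, 15, 4

Distances from (0.29, 9.77):
1: √((0.50)² + (-11.28)²) = √(0.2500 + 127.2384) = 11.29 km
2: √((-15.49)² + (7.47)²) = √(239.9401 + 55.8009) = 17.20 km
3: √((-16.48)² + (9.83)²) = √(271.5904 + 96.6289) = 19.19 km
4: √((-3.01)² + (9.34)²) = √(9.0601 + 87.2356) = 9.81 km
5: √((-18.33)² + (2.58)²) = √(335.9889 + 6.6564) = 18.51 km
6: √((2.33)² + (12.18)²) = √(5.4289 + 148.3524) = 12.40 km
7: √((-2.73)² + (4.33)²) = √(7.4529 + 18.7489) = 5.12 km
8: √((0.15)² + (-22.82)²) = √(0.0225 + 520.7524) = 22.82 km
9: √((3.96)² + (-1.29)²) = √(15.6816 + 1.6641) = 4.16 km
10: √((-5.95)² + (9.62)²) = √(35.4025 + 92.5444) = 11.31 km
11: √((-2.19)² + (-18.47)²) = √(4.7961 + 341.1409) = 18.60 km
12: √((-15.11)² + (4.67)²) = √(228.3121 + 21.8089) = 15.82 km
13: √((-13.24)² + (-15.57)²) = √(175.2976 + 242.4249) = 20.44 km
14: √((5.09)² + (-10.97)²) = √(25.9081 + 120.3409) = 12.09 km
15: √((-5.79)² + (5.55)²) = √(33.5241 + 30.8025) = 8.02 km
Threshold 10.5 km: 9 (4.16 km), 7 (5.12 km), 15 (8.02 km), 4 (9.81 km) are within range.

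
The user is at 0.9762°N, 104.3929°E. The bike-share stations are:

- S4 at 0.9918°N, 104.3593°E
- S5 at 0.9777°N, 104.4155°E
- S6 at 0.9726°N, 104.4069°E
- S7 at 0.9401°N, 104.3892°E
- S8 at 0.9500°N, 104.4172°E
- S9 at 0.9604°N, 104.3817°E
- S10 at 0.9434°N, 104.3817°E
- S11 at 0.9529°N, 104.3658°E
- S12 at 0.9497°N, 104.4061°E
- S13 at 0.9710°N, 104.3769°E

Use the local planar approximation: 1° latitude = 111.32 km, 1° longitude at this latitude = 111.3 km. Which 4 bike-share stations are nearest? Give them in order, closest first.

Distances from 0.9762°N, 104.3929°E:
S4: √((0.0156·111.32)² + (-0.0336·111.3)²) = √(3.015752 + 13.985207) = 4.1232 km
S5: √((0.0015·111.32)² + (0.0226·111.3)²) = √(0.027882 + 6.327137) = 2.5209 km
S6: √((-0.0036·111.32)² + (0.0140·111.3)²) = √(0.160602 + 2.427987) = 1.6089 km
S7: √((-0.0361·111.32)² + (-0.0037·111.3)²) = √(16.149564 + 0.169587) = 4.0397 km
S8: √((-0.0262·111.32)² + (0.0243·111.3)²) = √(8.506462 + 7.314807) = 3.9776 km
S9: √((-0.0158·111.32)² + (-0.0112·111.3)²) = √(3.093574 + 1.553912) = 2.1558 km
S10: √((-0.0328·111.32)² + (-0.0112·111.3)²) = √(13.331962 + 1.553912) = 3.8582 km
S11: √((-0.0233·111.32)² + (-0.0271·111.3)²) = √(6.727570 + 9.097643) = 3.9781 km
S12: √((-0.0265·111.32)² + (0.0132·111.3)²) = √(8.702382 + 2.158431) = 3.2956 km
S13: √((-0.0052·111.32)² + (-0.0160·111.3)²) = √(0.335084 + 3.171249) = 1.8725 km
Sorted: S6 (1.6089 km) < S13 (1.8725 km) < S9 (2.1558 km) < S5 (2.5209 km) < S12 (3.2956 km) < S10 (3.8582 km) < …

S6, S13, S9, S5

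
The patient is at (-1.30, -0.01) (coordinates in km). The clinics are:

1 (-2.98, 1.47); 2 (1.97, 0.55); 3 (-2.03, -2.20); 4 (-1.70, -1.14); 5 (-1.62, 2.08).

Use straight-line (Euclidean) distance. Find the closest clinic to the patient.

4

Distances from (-1.30, -0.01):
1: √((-1.68)² + (1.48)²) = √(2.8224 + 2.1904) = 2.24 km
2: √((3.27)² + (0.56)²) = √(10.6929 + 0.3136) = 3.32 km
3: √((-0.73)² + (-2.19)²) = √(0.5329 + 4.7961) = 2.31 km
4: √((-0.40)² + (-1.13)²) = √(0.1600 + 1.2769) = 1.20 km
5: √((-0.32)² + (2.09)²) = √(0.1024 + 4.3681) = 2.11 km
Minimum: 4 at 1.20 km.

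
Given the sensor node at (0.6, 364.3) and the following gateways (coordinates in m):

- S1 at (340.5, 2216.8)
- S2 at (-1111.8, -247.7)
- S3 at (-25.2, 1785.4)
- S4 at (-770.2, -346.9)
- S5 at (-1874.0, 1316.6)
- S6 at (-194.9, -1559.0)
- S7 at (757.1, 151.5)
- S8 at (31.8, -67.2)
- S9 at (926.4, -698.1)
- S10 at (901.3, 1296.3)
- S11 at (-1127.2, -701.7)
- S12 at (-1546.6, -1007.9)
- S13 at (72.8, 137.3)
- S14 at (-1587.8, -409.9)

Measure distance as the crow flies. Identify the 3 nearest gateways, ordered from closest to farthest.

S13, S8, S7

Distances from (0.6, 364.3):
S1: 1883.4 m
S2: 1269.6 m
S3: 1421.3 m
S4: 1048.8 m
S5: 2102.6 m
S6: 1933.2 m
S7: 785.9 m
S8: 432.6 m
S9: 1409.2 m
S10: 1296.1 m
S11: 1551.9 m
S12: 2068.0 m
S13: 238.2 m
S14: 1767.0 m
Sorted: S13 (238.2 m) < S8 (432.6 m) < S7 (785.9 m) < S4 (1048.8 m) < S2 (1269.6 m) < …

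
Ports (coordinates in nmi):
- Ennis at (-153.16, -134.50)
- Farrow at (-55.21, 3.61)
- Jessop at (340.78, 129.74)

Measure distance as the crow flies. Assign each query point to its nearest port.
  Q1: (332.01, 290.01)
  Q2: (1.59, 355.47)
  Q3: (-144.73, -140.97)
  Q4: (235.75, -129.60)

Q1→Jessop; Q2→Farrow; Q3→Ennis; Q4→Jessop

Q1 at (332.01, 290.01):
  Ennis: √((-485.17)² + (-424.51)²) = √(235389.9289 + 180208.7401) = 644.67 nmi
  Farrow: √((-387.22)² + (-286.40)²) = √(149939.3284 + 82024.9600) = 481.63 nmi
  Jessop: √((8.77)² + (-160.27)²) = √(76.9129 + 25686.4729) = 160.51 nmi
  → nearest: Jessop (160.51 nmi)
Q2 at (1.59, 355.47):
  Ennis: √((-154.75)² + (-489.97)²) = √(23947.5625 + 240070.6009) = 513.83 nmi
  Farrow: √((-56.80)² + (-351.86)²) = √(3226.2400 + 123805.4596) = 356.42 nmi
  Jessop: √((339.19)² + (-225.73)²) = √(115049.8561 + 50954.0329) = 407.44 nmi
  → nearest: Farrow (356.42 nmi)
Q3 at (-144.73, -140.97):
  Ennis: √((-8.43)² + (6.47)²) = √(71.0649 + 41.8609) = 10.63 nmi
  Farrow: √((89.52)² + (144.58)²) = √(8013.8304 + 20903.3764) = 170.05 nmi
  Jessop: √((485.51)² + (270.71)²) = √(235719.9601 + 73283.9041) = 555.88 nmi
  → nearest: Ennis (10.63 nmi)
Q4 at (235.75, -129.60):
  Ennis: √((-388.91)² + (-4.90)²) = √(151250.9881 + 24.0100) = 388.94 nmi
  Farrow: √((-290.96)² + (133.21)²) = √(84657.7216 + 17744.9041) = 320.00 nmi
  Jessop: √((105.03)² + (259.34)²) = √(11031.3009 + 67257.2356) = 279.80 nmi
  → nearest: Jessop (279.80 nmi)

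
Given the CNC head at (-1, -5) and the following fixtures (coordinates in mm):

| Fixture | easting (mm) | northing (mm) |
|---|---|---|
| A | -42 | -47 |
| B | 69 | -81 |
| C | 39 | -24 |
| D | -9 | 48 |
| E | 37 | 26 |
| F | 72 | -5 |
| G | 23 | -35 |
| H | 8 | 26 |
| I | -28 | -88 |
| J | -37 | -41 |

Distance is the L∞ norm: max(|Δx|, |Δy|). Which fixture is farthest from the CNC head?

I

Distances from (-1, -5):
A: max(|-41|, |-42|) = 42 mm
B: max(|70|, |-76|) = 76 mm
C: max(|40|, |-19|) = 40 mm
D: max(|-8|, |53|) = 53 mm
E: max(|38|, |31|) = 38 mm
F: max(|73|, |0|) = 73 mm
G: max(|24|, |-30|) = 30 mm
H: max(|9|, |31|) = 31 mm
I: max(|-27|, |-83|) = 83 mm
J: max(|-36|, |-36|) = 36 mm
Maximum: I at 83 mm.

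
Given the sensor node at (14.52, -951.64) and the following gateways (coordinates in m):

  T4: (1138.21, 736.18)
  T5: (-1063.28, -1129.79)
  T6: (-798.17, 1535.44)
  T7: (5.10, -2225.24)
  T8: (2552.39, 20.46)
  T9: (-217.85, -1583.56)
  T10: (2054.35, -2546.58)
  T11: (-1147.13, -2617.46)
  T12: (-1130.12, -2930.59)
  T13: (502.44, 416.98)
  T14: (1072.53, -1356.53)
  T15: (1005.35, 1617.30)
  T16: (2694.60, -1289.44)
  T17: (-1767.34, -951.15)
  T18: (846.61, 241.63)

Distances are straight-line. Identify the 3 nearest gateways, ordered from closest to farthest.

Distances from (14.52, -951.64):
T4: √((1123.69)² + (1687.82)²) = √(1262679.2161 + 2848736.3524) = 2027.66 m
T5: √((-1077.80)² + (-178.15)²) = √(1161652.8400 + 31737.4225) = 1092.42 m
T6: √((-812.69)² + (2487.08)²) = √(660465.0361 + 6185566.9264) = 2616.49 m
T7: √((-9.42)² + (-1273.60)²) = √(88.7364 + 1622056.9600) = 1273.63 m
T8: √((2537.87)² + (972.10)²) = √(6440784.1369 + 944978.4100) = 2717.68 m
T9: √((-232.37)² + (-631.92)²) = √(53995.8169 + 399322.8864) = 673.29 m
T10: √((2039.83)² + (-1594.94)²) = √(4160906.4289 + 2543833.6036) = 2589.35 m
T11: √((-1161.65)² + (-1665.82)²) = √(1349430.7225 + 2774956.2724) = 2030.86 m
T12: √((-1144.64)² + (-1978.95)²) = √(1310200.7296 + 3916243.1025) = 2286.14 m
T13: √((487.92)² + (1368.62)²) = √(238065.9264 + 1873120.7044) = 1452.99 m
T14: √((1058.01)² + (-404.89)²) = √(1119385.1601 + 163935.9121) = 1132.84 m
T15: √((990.83)² + (2568.94)²) = √(981744.0889 + 6599452.7236) = 2753.40 m
T16: √((2680.08)² + (-337.80)²) = √(7182828.8064 + 114108.8400) = 2701.28 m
T17: √((-1781.86)² + (0.49)²) = √(3175025.0596 + 0.2401) = 1781.86 m
T18: √((832.09)² + (1193.27)²) = √(692373.7681 + 1423893.2929) = 1454.74 m
Sorted: T9 (673.29 m) < T5 (1092.42 m) < T14 (1132.84 m) < T7 (1273.63 m) < T13 (1452.99 m) < …

T9, T5, T14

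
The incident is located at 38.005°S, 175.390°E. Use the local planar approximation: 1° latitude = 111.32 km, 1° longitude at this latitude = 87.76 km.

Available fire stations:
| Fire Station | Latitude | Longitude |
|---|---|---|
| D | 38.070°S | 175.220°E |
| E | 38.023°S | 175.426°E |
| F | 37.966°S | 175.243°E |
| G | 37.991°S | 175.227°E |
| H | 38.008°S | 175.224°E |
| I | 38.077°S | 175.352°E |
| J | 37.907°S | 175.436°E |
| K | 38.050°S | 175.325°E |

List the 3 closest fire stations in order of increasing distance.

Distances from 38.005°S, 175.390°E:
D: 16.581 km
E: 3.741 km
F: 13.612 km
G: 14.390 km
H: 14.572 km
I: 8.681 km
J: 11.632 km
K: 7.592 km
Sorted: E (3.741 km) < K (7.592 km) < I (8.681 km) < J (11.632 km) < F (13.612 km) < …

E, K, I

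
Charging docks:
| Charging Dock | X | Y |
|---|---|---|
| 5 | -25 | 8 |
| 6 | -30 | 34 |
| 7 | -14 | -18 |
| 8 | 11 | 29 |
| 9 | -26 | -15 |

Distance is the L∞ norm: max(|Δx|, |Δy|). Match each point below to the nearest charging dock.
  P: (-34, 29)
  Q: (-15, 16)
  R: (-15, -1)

P→6; Q→5; R→5

P at (-34, 29):
  5: 21
  6: 5
  7: 47
  8: 45
  9: 44
  → nearest: 6 (5)
Q at (-15, 16):
  5: 10
  6: 18
  7: 34
  8: 26
  9: 31
  → nearest: 5 (10)
R at (-15, -1):
  5: 10
  6: 35
  7: 17
  8: 30
  9: 14
  → nearest: 5 (10)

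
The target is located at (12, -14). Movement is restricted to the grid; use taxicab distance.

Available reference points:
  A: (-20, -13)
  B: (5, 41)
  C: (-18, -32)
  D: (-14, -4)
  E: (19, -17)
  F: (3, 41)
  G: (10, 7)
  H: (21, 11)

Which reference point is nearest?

E

Distances from (12, -14):
A: |-32| + |1| = 32 + 1 = 33
B: |-7| + |55| = 7 + 55 = 62
C: |-30| + |-18| = 30 + 18 = 48
D: |-26| + |10| = 26 + 10 = 36
E: |7| + |-3| = 7 + 3 = 10
F: |-9| + |55| = 9 + 55 = 64
G: |-2| + |21| = 2 + 21 = 23
H: |9| + |25| = 9 + 25 = 34
Minimum: E at 10.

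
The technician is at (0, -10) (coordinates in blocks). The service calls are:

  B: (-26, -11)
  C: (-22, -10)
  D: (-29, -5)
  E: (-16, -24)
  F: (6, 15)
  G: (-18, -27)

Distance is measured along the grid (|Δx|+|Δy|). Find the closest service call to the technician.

Distances from (0, -10):
B: 27 blocks
C: 22 blocks
D: 34 blocks
E: 30 blocks
F: 31 blocks
G: 35 blocks
Minimum: C at 22 blocks.

C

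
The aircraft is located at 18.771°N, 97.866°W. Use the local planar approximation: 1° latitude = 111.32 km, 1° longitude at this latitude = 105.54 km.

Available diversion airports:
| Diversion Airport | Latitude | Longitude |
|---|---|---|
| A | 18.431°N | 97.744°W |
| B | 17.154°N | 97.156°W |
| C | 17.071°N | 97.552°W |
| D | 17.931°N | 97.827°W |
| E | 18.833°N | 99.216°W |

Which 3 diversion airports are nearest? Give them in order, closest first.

A, D, E

Distances from 18.771°N, 97.866°W:
A: √((-0.340·111.32)² + (0.122·105.54)²) = √(1432.53166 + 165.78829) = 39.979 km
B: √((-1.617·111.32)² + (0.710·105.54)²) = √(32401.59842 + 5615.01444) = 194.978 km
C: √((-1.700·111.32)² + (0.314·105.54)²) = √(35813.29154 + 1098.23044) = 192.124 km
D: √((-0.840·111.32)² + (0.039·105.54)²) = √(8743.89568 + 16.94195) = 93.599 km
E: √((0.062·111.32)² + (-1.350·105.54)²) = √(47.63540 + 20300.26544) = 142.646 km
Sorted: A (39.979 km) < D (93.599 km) < E (142.646 km) < C (192.124 km) < B (194.978 km)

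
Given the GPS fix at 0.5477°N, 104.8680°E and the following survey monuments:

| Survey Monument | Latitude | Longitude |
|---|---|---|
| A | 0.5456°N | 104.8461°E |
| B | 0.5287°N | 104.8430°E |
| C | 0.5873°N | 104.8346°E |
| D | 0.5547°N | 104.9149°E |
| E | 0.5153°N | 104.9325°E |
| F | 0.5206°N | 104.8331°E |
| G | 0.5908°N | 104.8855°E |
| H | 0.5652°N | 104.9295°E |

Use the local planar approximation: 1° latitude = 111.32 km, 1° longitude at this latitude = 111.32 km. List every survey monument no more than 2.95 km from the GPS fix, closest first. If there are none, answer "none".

A

Distances from 0.5477°N, 104.8680°E:
A: √((-0.0021·111.32)² + (-0.0219·111.32)²) = √(0.054649 + 5.943395) = 2.4491 km
B: √((-0.0190·111.32)² + (-0.0250·111.32)²) = √(4.473563 + 7.745089) = 3.4955 km
C: √((0.0396·111.32)² + (-0.0334·111.32)²) = √(19.432862 + 13.824178) = 5.7669 km
D: √((0.0070·111.32)² + (0.0469·111.32)²) = √(0.607215 + 27.257880) = 5.2787 km
E: √((-0.0324·111.32)² + (0.0645·111.32)²) = √(13.008775 + 51.554410) = 8.0351 km
F: √((-0.0271·111.32)² + (-0.0349·111.32)²) = √(9.100913 + 15.093753) = 4.9188 km
G: √((0.0431·111.32)² + (0.0175·111.32)²) = √(23.019768 + 3.795094) = 5.1783 km
H: √((0.0175·111.32)² + (0.0615·111.32)²) = √(3.795094 + 46.870181) = 7.1180 km
Threshold 2.95 km: A (2.4491 km) is within range.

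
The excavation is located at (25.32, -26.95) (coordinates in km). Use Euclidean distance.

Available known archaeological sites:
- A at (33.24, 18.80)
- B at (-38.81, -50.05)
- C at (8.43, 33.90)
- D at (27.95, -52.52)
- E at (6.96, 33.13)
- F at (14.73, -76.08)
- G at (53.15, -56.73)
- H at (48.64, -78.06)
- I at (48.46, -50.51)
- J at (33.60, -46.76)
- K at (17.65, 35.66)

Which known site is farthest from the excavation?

Distances from (25.32, -26.95):
A: √((7.92)² + (45.75)²) = √(62.7264 + 2093.0625) = 46.43 km
B: √((-64.13)² + (-23.10)²) = √(4112.6569 + 533.6100) = 68.16 km
C: √((-16.89)² + (60.85)²) = √(285.2721 + 3702.7225) = 63.15 km
D: √((2.63)² + (-25.57)²) = √(6.9169 + 653.8249) = 25.70 km
E: √((-18.36)² + (60.08)²) = √(337.0896 + 3609.6064) = 62.82 km
F: √((-10.59)² + (-49.13)²) = √(112.1481 + 2413.7569) = 50.26 km
G: √((27.83)² + (-29.78)²) = √(774.5089 + 886.8484) = 40.76 km
H: √((23.32)² + (-51.11)²) = √(543.8224 + 2612.2321) = 56.18 km
I: √((23.14)² + (-23.56)²) = √(535.4596 + 555.0736) = 33.02 km
J: √((8.28)² + (-19.81)²) = √(68.5584 + 392.4361) = 21.47 km
K: √((-7.67)² + (62.61)²) = √(58.8289 + 3920.0121) = 63.08 km
Maximum: B at 68.16 km.

B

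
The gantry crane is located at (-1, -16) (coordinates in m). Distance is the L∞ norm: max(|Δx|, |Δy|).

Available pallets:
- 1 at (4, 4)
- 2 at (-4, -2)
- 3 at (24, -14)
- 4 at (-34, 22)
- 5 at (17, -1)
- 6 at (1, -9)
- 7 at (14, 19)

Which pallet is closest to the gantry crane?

6

Distances from (-1, -16):
1: max(|5|, |20|) = 20 m
2: max(|-3|, |14|) = 14 m
3: max(|25|, |2|) = 25 m
4: max(|-33|, |38|) = 38 m
5: max(|18|, |15|) = 18 m
6: max(|2|, |7|) = 7 m
7: max(|15|, |35|) = 35 m
Minimum: 6 at 7 m.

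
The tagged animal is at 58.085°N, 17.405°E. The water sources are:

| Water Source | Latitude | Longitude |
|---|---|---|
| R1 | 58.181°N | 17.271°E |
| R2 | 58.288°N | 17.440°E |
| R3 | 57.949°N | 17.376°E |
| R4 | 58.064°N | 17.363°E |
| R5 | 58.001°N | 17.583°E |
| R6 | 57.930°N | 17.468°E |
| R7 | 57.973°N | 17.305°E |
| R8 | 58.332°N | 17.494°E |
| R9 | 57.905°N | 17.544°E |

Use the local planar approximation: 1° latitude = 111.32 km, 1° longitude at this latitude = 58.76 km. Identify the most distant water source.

Distances from 58.085°N, 17.405°E:
R1: 13.274 km
R2: 22.691 km
R3: 15.235 km
R4: 3.399 km
R5: 14.030 km
R6: 17.647 km
R7: 13.783 km
R8: 27.989 km
R9: 21.638 km
Maximum: R8 at 27.989 km.

R8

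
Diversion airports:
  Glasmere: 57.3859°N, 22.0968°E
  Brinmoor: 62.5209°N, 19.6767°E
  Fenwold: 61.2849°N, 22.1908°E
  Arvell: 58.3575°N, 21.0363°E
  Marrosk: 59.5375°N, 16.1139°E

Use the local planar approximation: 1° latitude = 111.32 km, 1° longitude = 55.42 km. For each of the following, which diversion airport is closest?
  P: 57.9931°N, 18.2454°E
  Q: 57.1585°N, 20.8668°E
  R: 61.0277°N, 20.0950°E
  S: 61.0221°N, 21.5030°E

P at 57.9931°N, 18.2454°E:
  Glasmere: √((-0.6072·111.32)² + (3.8514·55.42)²) = √(4568.881783 + 45558.592146) = 223.8917 km
  Brinmoor: √((4.5278·111.32)² + (1.4313·55.42)²) = √(254050.974772 + 6292.082168) = 510.2382 km
  Fenwold: √((3.2918·111.32)² + (3.9454·55.42)²) = √(134280.601237 + 47809.601453) = 426.7203 km
  Arvell: √((0.3644·111.32)² + (2.7909·55.42)²) = √(1645.519874 + 23923.327975) = 159.9026 km
  Marrosk: √((1.5444·111.32)² + (-2.1315·55.42)²) = √(29557.383142 + 13954.160595) = 208.5942 km
  → nearest: Arvell (159.9026 km)
Q at 57.1585°N, 20.8668°E:
  Glasmere: √((0.2274·111.32)² + (1.2300·55.42)²) = √(640.807102 + 4646.685356) = 72.7151 km
  Brinmoor: √((5.3624·111.32)² + (-1.1901·55.42)²) = √(356340.190713 + 4350.107138) = 600.5750 km
  Fenwold: √((4.1264·111.32)² + (1.3240·55.42)²) = √(211003.201558 + 5384.049116) = 465.1744 km
  Arvell: √((1.1990·111.32)² + (0.1695·55.42)²) = √(17814.956306 + 88.241412) = 133.8028 km
  Marrosk: √((2.3790·111.32)² + (-4.7529·55.42)²) = √(70135.077205 + 69382.572275) = 373.5206 km
  → nearest: Glasmere (72.7151 km)
R at 61.0277°N, 20.0950°E:
  Glasmere: √((-3.6418·111.32)² + (2.0018·55.42)²) = √(164353.356728 + 12307.629461) = 420.3106 km
  Brinmoor: √((1.4932·111.32)² + (-0.4183·55.42)²) = √(27630.093708 + 537.413748) = 167.8318 km
  Fenwold: √((0.2572·111.32)² + (2.0958·55.42)²) = √(819.763021 + 13490.645023) = 119.6261 km
  Arvell: √((-2.6702·111.32)² + (0.9413·55.42)²) = √(88355.579259 + 2721.379822) = 301.7896 km
  Marrosk: √((-1.4902·111.32)² + (-3.9811·55.42)²) = √(27519.181555 + 48678.727415) = 276.0397 km
  → nearest: Fenwold (119.6261 km)
S at 61.0221°N, 21.5030°E:
  Glasmere: √((-3.6362·111.32)² + (0.5938·55.42)²) = √(163848.292658 + 1082.962527) = 406.1173 km
  Brinmoor: √((1.4988·111.32)² + (-1.8263·55.42)²) = √(27837.726532 + 10244.181894) = 195.1459 km
  Fenwold: √((0.2628·111.32)² + (0.6878·55.42)²) = √(855.848940 + 1452.972471) = 48.0502 km
  Arvell: √((-2.6646·111.32)² + (-0.4667·55.42)²) = √(87985.365492 + 668.973084) = 297.7488 km
  Marrosk: √((-1.4846·111.32)² + (-5.3891·55.42)²) = √(27312.742342 + 89200.138304) = 341.3398 km
  → nearest: Fenwold (48.0502 km)

P→Arvell; Q→Glasmere; R→Fenwold; S→Fenwold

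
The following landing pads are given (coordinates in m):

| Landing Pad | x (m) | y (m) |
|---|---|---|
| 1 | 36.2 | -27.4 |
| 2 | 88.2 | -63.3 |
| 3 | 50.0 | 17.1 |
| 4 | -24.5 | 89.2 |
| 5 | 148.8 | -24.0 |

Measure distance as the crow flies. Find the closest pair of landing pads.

Pairwise distances:
1–3: √((13.8)² + (44.5)²) = √(190.440 + 1980.250) = 46.6 m
1–2: √((52.0)² + (-35.9)²) = √(2704.000 + 1288.810) = 63.2 m
2–5: √((60.6)² + (39.3)²) = √(3672.360 + 1544.490) = 72.2 m
2–3: √((-38.2)² + (80.4)²) = √(1459.240 + 6464.160) = 89.0 m
3–4: √((-74.5)² + (72.1)²) = √(5550.250 + 5198.410) = 103.7 m
3–5: √((98.8)² + (-41.1)²) = √(9761.440 + 1689.210) = 107.0 m
1–5: √((112.6)² + (3.4)²) = √(12678.760 + 11.560) = 112.7 m
1–4: √((-60.7)² + (116.6)²) = √(3684.490 + 13595.560) = 131.5 m
2–4: √((-112.7)² + (152.5)²) = √(12701.290 + 23256.250) = 189.6 m
4–5: √((173.3)² + (-113.2)²) = √(30032.890 + 12814.240) = 207.0 m
Closest pair: 1–3 at 46.6 m.

1 and 3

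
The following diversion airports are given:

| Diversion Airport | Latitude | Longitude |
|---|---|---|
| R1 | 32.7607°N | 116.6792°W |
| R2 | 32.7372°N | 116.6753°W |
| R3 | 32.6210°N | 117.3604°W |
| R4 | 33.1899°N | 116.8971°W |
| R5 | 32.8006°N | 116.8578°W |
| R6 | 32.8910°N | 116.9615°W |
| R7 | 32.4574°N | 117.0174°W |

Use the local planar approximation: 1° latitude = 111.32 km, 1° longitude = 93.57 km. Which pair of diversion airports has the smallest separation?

Pairwise distances:
R1–R2: √((-0.0235·111.32)² + (0.0039·93.57)²) = √(6.843561 + 0.133169) = 2.6413 km
R1–R3: √((-0.1397·111.32)² + (-0.6812·93.57)²) = √(241.846166 + 4062.772812) = 65.6096 km
R1–R4: √((0.4292·111.32)² + (-0.2179·93.57)²) = √(2282.789267 + 415.707366) = 51.9471 km
R1–R5: √((0.0399·111.32)² + (-0.1786·93.57)²) = √(19.728415 + 279.277641) = 17.2918 km
R1–R6: √((0.1303·111.32)² + (-0.2823·93.57)²) = √(210.394909 + 697.742240) = 30.1353 km
R1–R7: √((-0.3033·111.32)² + (-0.3382·93.57)²) = √(1139.964208 + 1001.429696) = 46.2752 km
R2–R3: √((-0.1162·111.32)² + (-0.6851·93.57)²) = √(167.324159 + 4109.426281) = 65.3969 km
R2–R4: √((0.4527·111.32)² + (-0.2218·93.57)²) = √(2539.612081 + 430.721294) = 54.5008 km
R2–R5: √((0.0634·111.32)² + (-0.1825·93.57)²) = √(49.810960 + 291.607706) = 18.4775 km
R2–R6: √((0.1538·111.32)² + (-0.2862·93.57)²) = √(293.129189 + 717.154153) = 31.7850 km
R2–R7: √((-0.2798·111.32)² + (-0.3421·93.57)²) = √(970.156540 + 1024.659114) = 44.6634 km
R3–R4: √((0.5689·111.32)² + (0.4633·93.57)²) = √(4010.682314 + 1879.307554) = 76.7463 km
R3–R5: √((0.1796·111.32)² + (0.5026·93.57)²) = √(399.722928 + 2211.659308) = 51.1017 km
R3–R6: √((0.2700·111.32)² + (0.3989·93.57)²) = √(903.387181 + 1393.161074) = 47.9223 km
R3–R7: √((-0.1636·111.32)² + (0.3430·93.57)²) = √(331.675196 + 1030.057572) = 36.9017 km
R4–R5: √((-0.3893·111.32)² + (0.0393·93.57)²) = √(1878.084821 + 13.522543) = 43.4926 km
R4–R6: √((-0.2989·111.32)² + (-0.0644·93.57)²) = √(1107.128997 + 36.311567) = 33.8148 km
R4–R7: √((-0.7325·111.32)² + (-0.1203·93.57)²) = √(6649.081456 + 126.708139) = 82.3152 km
R5–R6: √((0.0904·111.32)² + (-0.1037·93.57)²) = √(101.270570 + 94.152265) = 13.9794 km
R5–R7: √((-0.3432·111.32)² + (-0.1596·93.57)²) = √(1459.623859 + 223.017546) = 41.0200 km
R6–R7: √((-0.4336·111.32)² + (-0.0559·93.57)²) = √(2329.833805 + 27.358789) = 48.5509 km
Closest pair: R1–R2 at 2.6413 km.

R1 and R2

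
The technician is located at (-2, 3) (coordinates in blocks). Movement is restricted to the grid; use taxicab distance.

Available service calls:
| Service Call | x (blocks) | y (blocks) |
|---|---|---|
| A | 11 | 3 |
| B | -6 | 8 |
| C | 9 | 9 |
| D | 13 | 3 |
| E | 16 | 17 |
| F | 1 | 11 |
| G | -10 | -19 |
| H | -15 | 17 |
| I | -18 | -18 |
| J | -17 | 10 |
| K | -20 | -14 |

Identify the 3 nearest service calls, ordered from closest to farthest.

B, F, A

Distances from (-2, 3):
A: 13 blocks
B: 9 blocks
C: 17 blocks
D: 15 blocks
E: 32 blocks
F: 11 blocks
G: 30 blocks
H: 27 blocks
I: 37 blocks
J: 22 blocks
K: 35 blocks
Sorted: B (9 blocks) < F (11 blocks) < A (13 blocks) < D (15 blocks) < C (17 blocks) < …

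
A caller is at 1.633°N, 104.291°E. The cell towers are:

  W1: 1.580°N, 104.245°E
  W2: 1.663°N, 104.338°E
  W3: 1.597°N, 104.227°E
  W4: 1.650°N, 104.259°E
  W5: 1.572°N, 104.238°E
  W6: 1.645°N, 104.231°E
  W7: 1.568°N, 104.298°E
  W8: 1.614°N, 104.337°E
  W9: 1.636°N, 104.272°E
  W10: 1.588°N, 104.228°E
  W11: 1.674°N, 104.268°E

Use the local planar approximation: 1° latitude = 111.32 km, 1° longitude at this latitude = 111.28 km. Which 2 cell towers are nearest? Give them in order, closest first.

Distances from 1.633°N, 104.291°E:
W1: √((-0.053·111.32)² + (-0.046·111.28)²) = √(34.80953 + 26.20293) = 7.811 km
W2: √((0.030·111.32)² + (0.047·111.28)²) = √(11.15293 + 27.35457) = 6.205 km
W3: √((-0.036·111.32)² + (-0.064·111.28)²) = √(16.06022 + 50.72174) = 8.172 km
W4: √((0.017·111.32)² + (-0.032·111.28)²) = √(3.58133 + 12.68044) = 4.033 km
W5: √((-0.061·111.32)² + (-0.053·111.28)²) = √(46.11116 + 34.78452) = 8.994 km
W6: √((0.012·111.32)² + (-0.060·111.28)²) = √(1.78447 + 44.57966) = 6.809 km
W7: √((-0.065·111.32)² + (0.007·111.28)²) = √(52.35680 + 0.60678) = 7.278 km
W8: √((-0.019·111.32)² + (0.046·111.28)²) = √(4.47356 + 26.20293) = 5.539 km
W9: √((0.003·111.32)² + (-0.019·111.28)²) = √(0.11153 + 4.47035) = 2.141 km
W10: √((-0.045·111.32)² + (-0.063·111.28)²) = √(25.09409 + 49.14907) = 8.616 km
W11: √((0.041·111.32)² + (-0.023·111.28)²) = √(20.83119 + 6.55073) = 5.233 km
Sorted: W9 (2.141 km) < W4 (4.033 km) < W11 (5.233 km) < W8 (5.539 km) < …

W9, W4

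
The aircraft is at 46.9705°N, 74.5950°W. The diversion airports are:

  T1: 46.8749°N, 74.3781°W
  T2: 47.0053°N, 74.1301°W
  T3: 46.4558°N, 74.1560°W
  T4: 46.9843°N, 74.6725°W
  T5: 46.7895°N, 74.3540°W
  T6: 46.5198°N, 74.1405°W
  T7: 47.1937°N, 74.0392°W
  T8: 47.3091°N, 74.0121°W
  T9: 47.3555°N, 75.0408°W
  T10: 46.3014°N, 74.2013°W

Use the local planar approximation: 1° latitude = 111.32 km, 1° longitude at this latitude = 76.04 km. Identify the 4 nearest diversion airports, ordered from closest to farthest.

Distances from 46.9705°N, 74.5950°W:
T1: 19.6285 km
T2: 35.5626 km
T3: 66.3114 km
T4: 6.0900 km
T5: 27.2362 km
T6: 60.9231 km
T7: 49.0257 km
T8: 58.1838 km
T9: 54.6438 km
T10: 80.2753 km
Sorted: T4 (6.0900 km) < T1 (19.6285 km) < T5 (27.2362 km) < T2 (35.5626 km) < T7 (49.0257 km) < T9 (54.6438 km) < …

T4, T1, T5, T2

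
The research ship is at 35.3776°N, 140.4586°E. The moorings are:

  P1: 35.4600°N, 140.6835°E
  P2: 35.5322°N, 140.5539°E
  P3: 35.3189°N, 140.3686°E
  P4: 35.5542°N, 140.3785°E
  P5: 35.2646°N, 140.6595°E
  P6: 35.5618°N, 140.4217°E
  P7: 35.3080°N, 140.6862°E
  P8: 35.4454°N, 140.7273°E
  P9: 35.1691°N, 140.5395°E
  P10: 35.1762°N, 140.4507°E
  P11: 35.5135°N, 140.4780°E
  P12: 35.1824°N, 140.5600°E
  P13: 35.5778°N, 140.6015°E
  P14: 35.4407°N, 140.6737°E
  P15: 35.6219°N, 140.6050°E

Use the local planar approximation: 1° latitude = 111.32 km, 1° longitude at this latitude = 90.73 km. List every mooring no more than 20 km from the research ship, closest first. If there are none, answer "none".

Distances from 35.3776°N, 140.4586°E:
P1: √((0.0824·111.32)² + (0.2249·90.73)²) = √(84.139673 + 416.371248) = 22.3721 km
P2: √((0.1546·111.32)² + (0.0953·90.73)²) = √(296.186578 + 74.763155) = 19.2601 km
P3: √((-0.0587·111.32)² + (-0.0900·90.73)²) = √(42.699481 + 66.678656) = 10.4584 km
P4: √((0.1766·111.32)² + (-0.0801·90.73)²) = √(386.480685 + 52.816164) = 20.9594 km
P5: √((-0.1130·111.32)² + (0.2009·90.73)²) = √(158.235266 + 332.247480) = 22.1468 km
P6: √((0.1842·111.32)² + (-0.0369·90.73)²) = √(420.460930 + 11.208682) = 20.7767 km
P7: √((-0.0696·111.32)² + (0.2276·90.73)²) = √(60.029521 + 426.428612) = 22.0558 km
P8: √((0.0678·111.32)² + (0.2687·90.73)²) = √(56.964696 + 594.343003) = 25.5207 km
P9: √((-0.2085·111.32)² + (0.0809·90.73)²) = √(538.714312 + 53.876437) = 24.3432 km
P10: √((-0.2014·111.32)² + (-0.0079·90.73)²) = √(502.649584 + 0.513755) = 22.4313 km
P11: √((0.1359·111.32)² + (0.0194·90.73)²) = √(228.868123 + 3.098170) = 15.2304 km
P12: √((-0.1952·111.32)² + (0.1014·90.73)²) = √(472.178298 + 84.640405) = 23.5970 km
P13: √((0.2002·111.32)² + (0.1429·90.73)²) = √(496.677563 + 168.099445) = 25.7833 km
P14: √((0.0631·111.32)² + (0.2151·90.73)²) = √(49.340678 + 380.875154) = 20.7416 km
P15: √((0.2443·111.32)² + (0.1464·90.73)²) = √(739.593915 + 176.434689) = 30.2660 km
Threshold 20 km: P3 (10.4584 km), P11 (15.2304 km), P2 (19.2601 km) are within range.

P3, P11, P2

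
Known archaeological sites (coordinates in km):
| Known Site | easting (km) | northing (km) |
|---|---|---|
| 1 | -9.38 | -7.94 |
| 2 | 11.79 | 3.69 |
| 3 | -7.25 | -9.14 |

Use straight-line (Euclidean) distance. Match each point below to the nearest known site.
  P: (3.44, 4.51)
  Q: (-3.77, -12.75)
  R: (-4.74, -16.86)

P→2; Q→3; R→3

P at (3.44, 4.51):
  1: 17.87 km
  2: 8.39 km
  3: 17.34 km
  → nearest: 2 (8.39 km)
Q at (-3.77, -12.75):
  1: 7.39 km
  2: 22.64 km
  3: 5.01 km
  → nearest: 3 (5.01 km)
R at (-4.74, -16.86):
  1: 10.05 km
  2: 26.37 km
  3: 8.12 km
  → nearest: 3 (8.12 km)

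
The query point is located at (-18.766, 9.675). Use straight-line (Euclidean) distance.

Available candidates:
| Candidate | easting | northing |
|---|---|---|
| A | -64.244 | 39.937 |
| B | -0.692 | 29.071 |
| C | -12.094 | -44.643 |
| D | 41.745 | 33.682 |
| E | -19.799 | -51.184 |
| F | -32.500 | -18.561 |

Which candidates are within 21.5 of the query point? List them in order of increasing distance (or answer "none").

none

Distances from (-18.766, 9.675):
A: √((-45.478)² + (30.262)²) = √(2068.24848 + 915.78864) = 54.626
B: √((18.074)² + (19.396)²) = √(326.66948 + 376.20482) = 26.512
C: √((6.672)² + (-54.318)²) = √(44.51558 + 2950.44512) = 54.726
D: √((60.511)² + (24.007)²) = √(3661.58112 + 576.33605) = 65.099
E: √((-1.033)² + (-60.859)²) = √(1.06709 + 3703.81788) = 60.868
F: √((-13.734)² + (-28.236)²) = √(188.62276 + 797.27170) = 31.399
Threshold 21.5: none within range.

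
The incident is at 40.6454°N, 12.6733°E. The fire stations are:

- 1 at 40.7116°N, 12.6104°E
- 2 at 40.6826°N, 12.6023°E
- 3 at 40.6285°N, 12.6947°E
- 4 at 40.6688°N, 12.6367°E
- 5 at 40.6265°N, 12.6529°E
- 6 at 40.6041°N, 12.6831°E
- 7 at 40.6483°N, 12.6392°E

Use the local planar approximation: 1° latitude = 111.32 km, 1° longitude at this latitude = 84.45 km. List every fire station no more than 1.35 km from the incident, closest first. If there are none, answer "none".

Distances from 40.6454°N, 12.6733°E:
1: √((0.0662·111.32)² + (-0.0629·84.45)²) = √(54.307821 + 28.216335) = 9.0843 km
2: √((0.0372·111.32)² + (-0.0710·84.45)²) = √(17.148742 + 35.951416) = 7.2870 km
3: √((-0.0169·111.32)² + (0.0214·84.45)²) = √(3.539320 + 3.266080) = 2.6087 km
4: √((0.0234·111.32)² + (-0.0366·84.45)²) = √(6.785441 + 9.553477) = 4.0421 km
5: √((-0.0189·111.32)² + (-0.0204·84.45)²) = √(4.426597 + 2.967971) = 2.7193 km
6: √((-0.0413·111.32)² + (0.0098·84.45)²) = √(21.137153 + 0.684938) = 4.6714 km
7: √((0.0029·111.32)² + (-0.0341·84.45)²) = √(0.104218 + 8.292931) = 2.8978 km
Threshold 1.35 km: none within range.

none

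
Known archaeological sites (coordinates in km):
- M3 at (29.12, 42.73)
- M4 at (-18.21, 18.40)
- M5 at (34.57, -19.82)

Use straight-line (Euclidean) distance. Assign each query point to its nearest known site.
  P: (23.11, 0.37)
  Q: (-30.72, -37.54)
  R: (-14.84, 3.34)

P at (23.11, 0.37):
  M3: √((6.01)² + (42.36)²) = √(36.1201 + 1794.3696) = 42.78 km
  M4: √((-41.32)² + (18.03)²) = √(1707.3424 + 325.0809) = 45.08 km
  M5: √((11.46)² + (-20.19)²) = √(131.3316 + 407.6361) = 23.22 km
  → nearest: M5 (23.22 km)
Q at (-30.72, -37.54):
  M3: √((59.84)² + (80.27)²) = √(3580.8256 + 6443.2729) = 100.12 km
  M4: √((12.51)² + (55.94)²) = √(156.5001 + 3129.2836) = 57.32 km
  M5: √((65.29)² + (17.72)²) = √(4262.7841 + 313.9984) = 67.65 km
  → nearest: M4 (57.32 km)
R at (-14.84, 3.34):
  M3: √((43.96)² + (39.39)²) = √(1932.4816 + 1551.5721) = 59.03 km
  M4: √((-3.37)² + (15.06)²) = √(11.3569 + 226.8036) = 15.43 km
  M5: √((49.41)² + (-23.16)²) = √(2441.3481 + 536.3856) = 54.57 km
  → nearest: M4 (15.43 km)

P→M5; Q→M4; R→M4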